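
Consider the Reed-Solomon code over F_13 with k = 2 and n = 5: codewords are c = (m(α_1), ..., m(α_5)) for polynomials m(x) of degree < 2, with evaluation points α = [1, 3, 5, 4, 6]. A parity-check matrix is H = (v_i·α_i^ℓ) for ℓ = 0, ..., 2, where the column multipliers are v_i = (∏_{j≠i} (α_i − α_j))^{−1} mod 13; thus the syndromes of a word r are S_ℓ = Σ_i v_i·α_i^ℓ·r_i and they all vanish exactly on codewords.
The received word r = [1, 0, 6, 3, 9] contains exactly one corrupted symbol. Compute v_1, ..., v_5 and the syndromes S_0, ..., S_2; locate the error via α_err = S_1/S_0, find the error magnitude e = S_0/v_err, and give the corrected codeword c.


S = (11, 11, 11), error at position 1, error magnitude e = 7, c = [7, 0, 6, 3, 9].

Step 1: column multipliers v_i = (∏_{j≠i}(α_i − α_j))^{−1} mod 13.
  i = 1 (α = 1): (1−3)(1−5)(1−4)(1−6) = (−2)·(−4)·(−3)·(−5) = 120 ≡ 3, so v_1 = 3^{−1} = 9 (mod 13).
  i = 2 (α = 3): (3−1)(3−5)(3−4)(3−6) = 2·(−2)·(−1)·(−3) = −12 ≡ 1, so v_2 = 1^{−1} = 1 (mod 13).
  i = 3 (α = 5): (5−1)(5−3)(5−4)(5−6) = 4·2·1·(−1) = −8 ≡ 5, so v_3 = 5^{−1} = 8 (mod 13).
  i = 4 (α = 4): (4−1)(4−3)(4−5)(4−6) = 3·1·(−1)·(−2) = 6 ≡ 6, so v_4 = 6^{−1} = 11 (mod 13).
  i = 5 (α = 6): (6−1)(6−3)(6−5)(6−4) = 5·3·1·2 = 30 ≡ 4, so v_5 = 4^{−1} = 10 (mod 13).
  v = [9, 1, 8, 11, 10].
Step 2: syndromes of r = [1, 0, 6, 3, 9] (all sums mod 13).
  S_0 = Σ v_i r_i = 9·1 + 1·0 + 8·6 + 11·3 + 10·9 = 180 ≡ 11.
  S_1 = Σ v_i α_i r_i = 9·1·1 + 1·3·0 + 8·5·6 + 11·4·3 + 10·6·9 = 921 ≡ 11.
  α_i^2 mod 13 = [1, 9, 12, 3, 10].
  S_2 = Σ v_i α_i^2 r_i = 9·1·1 + 1·9·0 + 8·12·6 + 11·3·3 + 10·10·9 = 1584 ≡ 11.
  S = (11, 11, 11) ≠ 0, so r is not a codeword (an error is present).
Step 3: locate the error. For a single error e at position i, S_ℓ = v_i·e·α_i^ℓ, so α_err = S_1/S_0.
  S_0^{−1} = 11^{−1} = 6 (mod 13), so α_err = 11·6 = 66 ≡ 1 = α_1. Error position i = 1.
  Consistency check: S_2/S_1 = 11·6 = 66 ≡ 1 = α_err ✓ (single-error assumption holds).
Step 4: error magnitude e = S_0/v_1 = S_0·∏_{j≠1}(α_1 − α_j) = 11·3 = 33 ≡ 7 (mod 13).
Step 5: correct position 1: c_1 = r_1 − e = 1 − 7 ≡ 7 (mod 13). Hence c = [7, 0, 6, 3, 9].
  Check: interpolating c through the α_i gives m(x) = 4 + 3·x (degree < 2) with m(α_i) = c_i for every i, so c is indeed a codeword.


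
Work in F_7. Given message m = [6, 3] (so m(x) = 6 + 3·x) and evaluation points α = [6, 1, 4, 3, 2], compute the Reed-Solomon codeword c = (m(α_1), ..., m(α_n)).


c = [3, 2, 4, 1, 5]

Message polynomial: m(x) = 6 + 3·x (mod 7).
For each evaluation point α_i, compute m(α_i) mod 7:
  α_1 = 6: Horner steps 3 → 3, so m(6) = 3.
  α_2 = 1: Horner steps 3 → 2, so m(1) = 2.
  α_3 = 4: Horner steps 3 → 4, so m(4) = 4.
  α_4 = 3: Horner steps 3 → 1, so m(3) = 1.
  α_5 = 2: Horner steps 3 → 5, so m(2) = 5.
Codeword c = [3, 2, 4, 1, 5] ∈ F_7^5.


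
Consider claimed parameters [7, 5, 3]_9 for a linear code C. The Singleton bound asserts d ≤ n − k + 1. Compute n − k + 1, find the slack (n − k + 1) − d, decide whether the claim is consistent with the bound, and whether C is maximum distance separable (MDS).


Singleton RHS = n − k + 1 = 3, slack = 0, bound satisfied, MDS.

Singleton bound: d ≤ n − k + 1.
Here n = 7, k = 5, so n − k + 1 = 3.
Given d = 3, check d ≤ 3: YES.
Slack = (n − k + 1) − d = 0.
The code is MDS (slack = 0).
Description: the claimed parameters are [7, 5, 3]_9; such a code would be MDS (meets Singleton bound).


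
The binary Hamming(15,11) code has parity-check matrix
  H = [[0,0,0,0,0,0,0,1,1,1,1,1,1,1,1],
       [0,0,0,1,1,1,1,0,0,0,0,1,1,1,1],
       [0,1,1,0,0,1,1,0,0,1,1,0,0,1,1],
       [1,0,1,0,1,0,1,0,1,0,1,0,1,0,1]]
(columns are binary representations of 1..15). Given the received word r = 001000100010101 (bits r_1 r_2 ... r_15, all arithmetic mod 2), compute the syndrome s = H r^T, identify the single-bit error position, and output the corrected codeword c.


s = (1, 1, 0, 1)^T, error position = 13, corrected codeword c = 001000100010001

Compute s = H r^T mod 2 one row at a time:
  s_1 = 0 + 0 + 0 + 1 + 0 + 1 + 0 + 1 = 3 ≡ 1 (mod 2).
  s_2 = 0 + 0 + 0 + 1 + 0 + 1 + 0 + 1 = 3 ≡ 1 (mod 2).
  s_3 = 0 + 1 + 0 + 1 + 0 + 1 + 0 + 1 = 4 ≡ 0 (mod 2).
  s_4 = 0 + 1 + 0 + 1 + 0 + 1 + 1 + 1 = 5 ≡ 1 (mod 2).
s = (1, 1, 0, 1)^T — this equals column 13 of H (binary 1101), so error is at position 13.
Correct: flip bit 13 of r = 001000100010101 to get c = 001000100010001.


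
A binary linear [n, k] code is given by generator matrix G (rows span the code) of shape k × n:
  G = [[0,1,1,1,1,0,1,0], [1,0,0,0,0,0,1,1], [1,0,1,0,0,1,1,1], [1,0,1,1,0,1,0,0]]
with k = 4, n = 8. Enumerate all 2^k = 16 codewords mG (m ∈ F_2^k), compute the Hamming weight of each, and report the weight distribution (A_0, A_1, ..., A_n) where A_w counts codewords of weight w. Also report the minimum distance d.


Weight distribution: A_0 = 1, A_2 = 2, A_3 = 2, A_4 = 3, A_5 = 6, A_6 = 2. Minimum distance d = 2.

Enumerate all 2^4 = 16 messages m ∈ F_2^4.
For each, compute codeword c = mG in F_2^8, then tally its weight.
  m = 0000 → c = 00000000, weight = 0.
  m = 1000 → c = 01111010, weight = 5.
  m = 0100 → c = 10000011, weight = 3.
  m = 1100 → c = 11111001, weight = 6.
  m = 0010 → c = 10100111, weight = 5.
  m = 1010 → c = 11011101, weight = 6.
  m = 0110 → c = 00100100, weight = 2.
  m = 1110 → c = 01011110, weight = 5.
  m = 0001 → c = 10110100, weight = 4.
  m = 1001 → c = 11001110, weight = 5.
  m = 0101 → c = 00110111, weight = 5.
  m = 1101 → c = 01001101, weight = 4.
  m = 0011 → c = 00010011, weight = 3.
  m = 1011 → c = 01101001, weight = 4.
  m = 0111 → c = 10010000, weight = 2.
  m = 1111 → c = 11101010, weight = 5.
Tally weights:
  weight 0: 1 codewords.
  weight 2: 2 codewords.
  weight 3: 2 codewords.
  weight 4: 3 codewords.
  weight 5: 6 codewords.
  weight 6: 2 codewords.
Minimum distance d = smallest w > 0 with A_w > 0 = 2.
Sanity: Σ A_w = 16 = 2^4 = 16 ✓.


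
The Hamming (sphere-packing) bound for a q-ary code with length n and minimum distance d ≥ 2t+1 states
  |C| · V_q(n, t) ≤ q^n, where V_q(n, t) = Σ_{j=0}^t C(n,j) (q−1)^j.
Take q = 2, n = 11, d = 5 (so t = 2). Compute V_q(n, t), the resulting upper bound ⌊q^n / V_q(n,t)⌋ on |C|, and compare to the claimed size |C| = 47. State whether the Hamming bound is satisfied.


V_q(n, t) = 67, q^n = 2048, Hamming bound = 30, |C| = 47 > bound (violated).

Step 1: Compute V_q(n, t) = Σ_{j=0}^2 C(n, j) (q−1)^j.
  j = 0: C(11,0)·(1)^0 = 1·1 = 1.
  j = 1: C(11,1)·(1)^1 = 11·1 = 11.
  j = 2: C(11,2)·(1)^2 = 55·1 = 55.
  V_q(n, t) = 1 + 11 + 55 = 67.
Step 2: q^n = 2^11 = 2048.
Step 3: Hamming bound ⌊q^n / V_q(n,t)⌋ = ⌊2048/67⌋ = 30.
Step 4: Compare |C| = 47 to 30: violated.
The claimed |C| lies above the Hamming bound, so no 2-ary code of length 11 with d ≥ 5 can have 47 codewords.


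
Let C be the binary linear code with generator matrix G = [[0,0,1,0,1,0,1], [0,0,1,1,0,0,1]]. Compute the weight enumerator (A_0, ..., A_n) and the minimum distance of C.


Weight distribution: A_0 = 1, A_2 = 1, A_3 = 2. Minimum distance d = 2.

Enumerate all 2^2 = 4 messages m ∈ F_2^2.
For each, compute codeword c = mG in F_2^7, then tally its weight.
  m = 00 → c = 0000000, weight = 0.
  m = 10 → c = 0010101, weight = 3.
  m = 01 → c = 0011001, weight = 3.
  m = 11 → c = 0001100, weight = 2.
Tally weights:
  weight 0: 1 codewords.
  weight 2: 1 codewords.
  weight 3: 2 codewords.
Minimum distance d = smallest w > 0 with A_w > 0 = 2.
Sanity: Σ A_w = 4 = 2^2 = 4 ✓.


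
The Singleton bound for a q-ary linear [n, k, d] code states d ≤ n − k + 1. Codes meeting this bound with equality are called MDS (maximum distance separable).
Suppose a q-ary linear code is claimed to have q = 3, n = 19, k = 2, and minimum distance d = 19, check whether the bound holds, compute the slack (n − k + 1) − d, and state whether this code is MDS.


Singleton RHS = n − k + 1 = 18, slack = -1, bound violated (no such code; not MDS).

Singleton bound: d ≤ n − k + 1.
Here n = 19, k = 2, so n − k + 1 = 18.
Given d = 19, check d ≤ 18: NO.
Slack = (n − k + 1) − d = -1.
The slack is negative: d = 19 exceeds n − k + 1 = 18 by 1, so the Singleton bound is violated and no linear [19, 2, 19]_3 code can exist. In particular it is not MDS (MDS requires d = n − k + 1 exactly).
Description: the claimed parameters are [19, 2, 19]_3; such a code would be impossible (violates the Singleton bound).


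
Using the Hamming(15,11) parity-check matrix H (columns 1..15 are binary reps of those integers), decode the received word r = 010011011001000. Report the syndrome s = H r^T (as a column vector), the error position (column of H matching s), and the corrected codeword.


s = (1, 1, 0, 0)^T, error position = 12, corrected codeword c = 010011011000000

Compute s = H r^T mod 2 one row at a time:
  s_1 = 1 + 1 + 0 + 0 + 1 + 0 + 0 + 0 = 3 ≡ 1 (mod 2).
  s_2 = 0 + 1 + 1 + 0 + 1 + 0 + 0 + 0 = 3 ≡ 1 (mod 2).
  s_3 = 1 + 0 + 1 + 0 + 0 + 0 + 0 + 0 = 2 ≡ 0 (mod 2).
  s_4 = 0 + 0 + 1 + 0 + 1 + 0 + 0 + 0 = 2 ≡ 0 (mod 2).
s = (1, 1, 0, 0)^T — this equals column 12 of H (binary 1100), so error is at position 12.
Correct: flip bit 12 of r = 010011011001000 to get c = 010011011000000.


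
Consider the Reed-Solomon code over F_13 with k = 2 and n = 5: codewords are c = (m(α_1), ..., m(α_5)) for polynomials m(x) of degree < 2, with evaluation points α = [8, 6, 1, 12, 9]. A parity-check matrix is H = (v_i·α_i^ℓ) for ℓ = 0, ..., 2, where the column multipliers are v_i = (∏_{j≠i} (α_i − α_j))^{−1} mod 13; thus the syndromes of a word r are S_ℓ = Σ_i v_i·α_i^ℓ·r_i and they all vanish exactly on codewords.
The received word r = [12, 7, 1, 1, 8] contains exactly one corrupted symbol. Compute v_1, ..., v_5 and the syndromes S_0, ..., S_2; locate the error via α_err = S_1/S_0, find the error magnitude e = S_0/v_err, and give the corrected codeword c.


S = (8, 5, 8), error at position 4, error magnitude e = 5, c = [12, 7, 1, 9, 8].

Step 1: column multipliers v_i = (∏_{j≠i}(α_i − α_j))^{−1} mod 13.
  i = 1 (α = 8): (8−6)(8−1)(8−12)(8−9) = 2·7·(−4)·(−1) = 56 ≡ 4, so v_1 = 4^{−1} = 10 (mod 13).
  i = 2 (α = 6): (6−8)(6−1)(6−12)(6−9) = (−2)·5·(−6)·(−3) = −180 ≡ 2, so v_2 = 2^{−1} = 7 (mod 13).
  i = 3 (α = 1): (1−8)(1−6)(1−12)(1−9) = (−7)·(−5)·(−11)·(−8) = 3080 ≡ 12, so v_3 = 12^{−1} = 12 (mod 13).
  i = 4 (α = 12): (12−8)(12−6)(12−1)(12−9) = 4·6·11·3 = 792 ≡ 12, so v_4 = 12^{−1} = 12 (mod 13).
  i = 5 (α = 9): (9−8)(9−6)(9−1)(9−12) = 1·3·8·(−3) = −72 ≡ 6, so v_5 = 6^{−1} = 11 (mod 13).
  v = [10, 7, 12, 12, 11].
Step 2: syndromes of r = [12, 7, 1, 1, 8] (all sums mod 13).
  S_0 = Σ v_i r_i = 10·12 + 7·7 + 12·1 + 12·1 + 11·8 = 281 ≡ 8.
  S_1 = Σ v_i α_i r_i = 10·8·12 + 7·6·7 + 12·1·1 + 12·12·1 + 11·9·8 = 2202 ≡ 5.
  α_i^2 mod 13 = [12, 10, 1, 1, 3].
  S_2 = Σ v_i α_i^2 r_i = 10·12·12 + 7·10·7 + 12·1·1 + 12·1·1 + 11·3·8 = 2218 ≡ 8.
  S = (8, 5, 8) ≠ 0, so r is not a codeword (an error is present).
Step 3: locate the error. For a single error e at position i, S_ℓ = v_i·e·α_i^ℓ, so α_err = S_1/S_0.
  S_0^{−1} = 8^{−1} = 5 (mod 13), so α_err = 5·5 = 25 ≡ 12 = α_4. Error position i = 4.
  Consistency check: S_2/S_1 = 8·8 = 64 ≡ 12 = α_err ✓ (single-error assumption holds).
Step 4: error magnitude e = S_0/v_4 = S_0·∏_{j≠4}(α_4 − α_j) = 8·12 = 96 ≡ 5 (mod 13).
Step 5: correct position 4: c_4 = r_4 − e = 1 − 5 ≡ 9 (mod 13). Hence c = [12, 7, 1, 9, 8].
  Check: interpolating c through the α_i gives m(x) = 5 + 9·x (degree < 2) with m(α_i) = c_i for every i, so c is indeed a codeword.


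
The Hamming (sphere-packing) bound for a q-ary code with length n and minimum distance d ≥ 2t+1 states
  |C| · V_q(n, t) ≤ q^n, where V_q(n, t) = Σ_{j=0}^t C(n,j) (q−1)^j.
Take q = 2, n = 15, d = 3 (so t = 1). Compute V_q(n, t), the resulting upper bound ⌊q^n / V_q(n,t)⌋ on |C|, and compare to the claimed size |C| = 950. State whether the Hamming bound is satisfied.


V_q(n, t) = 16, q^n = 32768, Hamming bound = 2048, |C| = 950 ≤ bound (satisfied).

Step 1: Compute V_q(n, t) = Σ_{j=0}^1 C(n, j) (q−1)^j.
  j = 0: C(15,0)·(1)^0 = 1·1 = 1.
  j = 1: C(15,1)·(1)^1 = 15·1 = 15.
  V_q(n, t) = 1 + 15 = 16.
Step 2: q^n = 2^15 = 32768.
Step 3: Hamming bound ⌊q^n / V_q(n,t)⌋ = ⌊32768/16⌋ = 2048.
Step 4: Compare |C| = 950 to 2048: satisfied.
The claimed |C| lies below the Hamming bound.


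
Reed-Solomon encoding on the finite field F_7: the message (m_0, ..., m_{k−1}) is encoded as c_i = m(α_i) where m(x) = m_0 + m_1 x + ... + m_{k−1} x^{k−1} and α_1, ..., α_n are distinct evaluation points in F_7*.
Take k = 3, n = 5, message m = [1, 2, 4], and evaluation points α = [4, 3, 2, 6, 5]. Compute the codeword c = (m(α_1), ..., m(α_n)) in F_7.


c = [3, 1, 0, 3, 6]

Message polynomial: m(x) = 1 + 2·x + 4·x^2 (mod 7).
For each evaluation point α_i, compute m(α_i) mod 7:
  α_1 = 4: Horner steps 4 → 4 → 3, so m(4) = 3.
  α_2 = 3: Horner steps 4 → 0 → 1, so m(3) = 1.
  α_3 = 2: Horner steps 4 → 3 → 0, so m(2) = 0.
  α_4 = 6: Horner steps 4 → 5 → 3, so m(6) = 3.
  α_5 = 5: Horner steps 4 → 1 → 6, so m(5) = 6.
Codeword c = [3, 1, 0, 3, 6] ∈ F_7^5.


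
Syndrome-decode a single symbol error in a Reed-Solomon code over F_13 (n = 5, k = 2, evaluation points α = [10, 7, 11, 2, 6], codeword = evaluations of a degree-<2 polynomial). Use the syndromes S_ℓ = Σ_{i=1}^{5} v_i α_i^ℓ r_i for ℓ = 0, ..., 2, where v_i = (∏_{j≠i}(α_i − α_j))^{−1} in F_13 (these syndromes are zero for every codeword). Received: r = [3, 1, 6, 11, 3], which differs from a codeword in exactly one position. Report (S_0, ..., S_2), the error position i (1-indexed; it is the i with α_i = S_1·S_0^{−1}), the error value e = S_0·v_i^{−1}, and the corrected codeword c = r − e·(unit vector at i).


S = (1, 10, 9), error at position 1, error magnitude e = 8, c = [8, 1, 6, 11, 3].

Step 1: column multipliers v_i = (∏_{j≠i}(α_i − α_j))^{−1} mod 13.
  i = 1 (α = 10): (10−7)(10−11)(10−2)(10−6) = 3·(−1)·8·4 = −96 ≡ 8, so v_1 = 8^{−1} = 5 (mod 13).
  i = 2 (α = 7): (7−10)(7−11)(7−2)(7−6) = (−3)·(−4)·5·1 = 60 ≡ 8, so v_2 = 8^{−1} = 5 (mod 13).
  i = 3 (α = 11): (11−10)(11−7)(11−2)(11−6) = 1·4·9·5 = 180 ≡ 11, so v_3 = 11^{−1} = 6 (mod 13).
  i = 4 (α = 2): (2−10)(2−7)(2−11)(2−6) = (−8)·(−5)·(−9)·(−4) = 1440 ≡ 10, so v_4 = 10^{−1} = 4 (mod 13).
  i = 5 (α = 6): (6−10)(6−7)(6−11)(6−2) = (−4)·(−1)·(−5)·4 = −80 ≡ 11, so v_5 = 11^{−1} = 6 (mod 13).
  v = [5, 5, 6, 4, 6].
Step 2: syndromes of r = [3, 1, 6, 11, 3] (all sums mod 13).
  S_0 = Σ v_i r_i = 5·3 + 5·1 + 6·6 + 4·11 + 6·3 = 118 ≡ 1.
  S_1 = Σ v_i α_i r_i = 5·10·3 + 5·7·1 + 6·11·6 + 4·2·11 + 6·6·3 = 777 ≡ 10.
  α_i^2 mod 13 = [9, 10, 4, 4, 10].
  S_2 = Σ v_i α_i^2 r_i = 5·9·3 + 5·10·1 + 6·4·6 + 4·4·11 + 6·10·3 = 685 ≡ 9.
  S = (1, 10, 9) ≠ 0, so r is not a codeword (an error is present).
Step 3: locate the error. For a single error e at position i, S_ℓ = v_i·e·α_i^ℓ, so α_err = S_1/S_0.
  S_0^{−1} = 1^{−1} = 1 (mod 13), so α_err = 10·1 = 10 ≡ 10 = α_1. Error position i = 1.
  Consistency check: S_2/S_1 = 9·4 = 36 ≡ 10 = α_err ✓ (single-error assumption holds).
Step 4: error magnitude e = S_0/v_1 = S_0·∏_{j≠1}(α_1 − α_j) = 1·8 = 8 ≡ 8 (mod 13).
Step 5: correct position 1: c_1 = r_1 − e = 3 − 8 ≡ 8 (mod 13). Hence c = [8, 1, 6, 11, 3].
  Check: interpolating c through the α_i gives m(x) = 2 + 11·x (degree < 2) with m(α_i) = c_i for every i, so c is indeed a codeword.


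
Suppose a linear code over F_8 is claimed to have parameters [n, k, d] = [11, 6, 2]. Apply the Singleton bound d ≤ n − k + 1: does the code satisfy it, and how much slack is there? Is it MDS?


Singleton RHS = n − k + 1 = 6, slack = 4, bound satisfied, not MDS.

Singleton bound: d ≤ n − k + 1.
Here n = 11, k = 6, so n − k + 1 = 6.
Given d = 2, check d ≤ 6: YES.
Slack = (n − k + 1) − d = 4.
The code is NOT MDS (slack = 4 > 0).
Description: the claimed parameters are [11, 6, 2]_8; such a code would be non-MDS.


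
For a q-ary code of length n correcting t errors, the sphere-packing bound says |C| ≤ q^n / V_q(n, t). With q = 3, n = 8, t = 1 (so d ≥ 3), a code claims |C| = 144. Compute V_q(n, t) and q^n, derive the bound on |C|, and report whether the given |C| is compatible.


V_q(n, t) = 17, q^n = 6561, Hamming bound = 385, |C| = 144 ≤ bound (satisfied).

Step 1: Compute V_q(n, t) = Σ_{j=0}^1 C(n, j) (q−1)^j.
  j = 0: C(8,0)·(2)^0 = 1·1 = 1.
  j = 1: C(8,1)·(2)^1 = 8·2 = 16.
  V_q(n, t) = 1 + 16 = 17.
Step 2: q^n = 3^8 = 6561.
Step 3: Hamming bound ⌊q^n / V_q(n,t)⌋ = ⌊6561/17⌋ = 385.
Step 4: Compare |C| = 144 to 385: satisfied.
The claimed |C| lies below the Hamming bound.


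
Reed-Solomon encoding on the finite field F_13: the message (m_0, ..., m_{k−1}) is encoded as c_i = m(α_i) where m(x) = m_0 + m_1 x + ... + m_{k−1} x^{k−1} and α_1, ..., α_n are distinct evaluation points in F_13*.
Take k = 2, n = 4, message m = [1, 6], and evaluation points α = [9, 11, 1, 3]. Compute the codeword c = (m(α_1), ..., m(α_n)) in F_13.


c = [3, 2, 7, 6]

Message polynomial: m(x) = 1 + 6·x (mod 13).
For each evaluation point α_i, compute m(α_i) mod 13:
  α_1 = 9: Horner steps 6 → 3, so m(9) = 3.
  α_2 = 11: Horner steps 6 → 2, so m(11) = 2.
  α_3 = 1: Horner steps 6 → 7, so m(1) = 7.
  α_4 = 3: Horner steps 6 → 6, so m(3) = 6.
Codeword c = [3, 2, 7, 6] ∈ F_13^4.


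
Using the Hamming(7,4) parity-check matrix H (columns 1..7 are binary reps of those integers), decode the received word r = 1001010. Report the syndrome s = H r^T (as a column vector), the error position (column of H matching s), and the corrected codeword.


s = (0, 1, 1)^T, error position = 3, corrected codeword c = 1011010

Compute s = H r^T mod 2 one row at a time:
  s_1 = 1 + 0 + 1 + 0 = 2 ≡ 0 (mod 2).
  s_2 = 0 + 0 + 1 + 0 = 1 ≡ 1 (mod 2).
  s_3 = 1 + 0 + 0 + 0 = 1 ≡ 1 (mod 2).
s = (0, 1, 1)^T — this equals column 3 of H (binary 011), so error is at position 3.
Correct: flip bit 3 of r = 1001010 to get c = 1011010.


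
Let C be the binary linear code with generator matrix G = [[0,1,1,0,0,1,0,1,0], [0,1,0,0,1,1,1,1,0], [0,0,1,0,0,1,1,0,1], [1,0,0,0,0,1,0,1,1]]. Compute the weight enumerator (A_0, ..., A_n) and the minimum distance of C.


Weight distribution: A_0 = 1, A_3 = 3, A_4 = 7, A_5 = 4, A_7 = 1. Minimum distance d = 3.

Enumerate all 2^4 = 16 messages m ∈ F_2^4.
For each, compute codeword c = mG in F_2^9, then tally its weight.
  m = 0000 → c = 000000000, weight = 0.
  m = 1000 → c = 011001010, weight = 4.
  m = 0100 → c = 010011110, weight = 5.
  m = 1100 → c = 001010100, weight = 3.
  m = 0010 → c = 001001101, weight = 4.
  m = 1010 → c = 010000111, weight = 4.
  m = 0110 → c = 011010011, weight = 5.
  m = 1110 → c = 000011001, weight = 3.
  m = 0001 → c = 100001011, weight = 4.
  m = 1001 → c = 111000001, weight = 4.
  m = 0101 → c = 110010101, weight = 5.
  m = 1101 → c = 101011111, weight = 7.
  m = 0011 → c = 101000110, weight = 4.
  m = 1011 → c = 110001100, weight = 4.
  m = 0111 → c = 111011000, weight = 5.
  m = 1111 → c = 100010010, weight = 3.
Tally weights:
  weight 0: 1 codewords.
  weight 3: 3 codewords.
  weight 4: 7 codewords.
  weight 5: 4 codewords.
  weight 7: 1 codewords.
Minimum distance d = smallest w > 0 with A_w > 0 = 3.
Sanity: Σ A_w = 16 = 2^4 = 16 ✓.


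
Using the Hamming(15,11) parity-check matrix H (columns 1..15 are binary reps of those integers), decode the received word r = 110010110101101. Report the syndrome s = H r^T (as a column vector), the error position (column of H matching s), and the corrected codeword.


s = (1, 1, 0, 1)^T, error position = 13, corrected codeword c = 110010110101001

Compute s = H r^T mod 2 one row at a time:
  s_1 = 1 + 0 + 1 + 0 + 1 + 1 + 0 + 1 = 5 ≡ 1 (mod 2).
  s_2 = 0 + 1 + 0 + 1 + 1 + 1 + 0 + 1 = 5 ≡ 1 (mod 2).
  s_3 = 1 + 0 + 0 + 1 + 1 + 0 + 0 + 1 = 4 ≡ 0 (mod 2).
  s_4 = 1 + 0 + 1 + 1 + 0 + 0 + 1 + 1 = 5 ≡ 1 (mod 2).
s = (1, 1, 0, 1)^T — this equals column 13 of H (binary 1101), so error is at position 13.
Correct: flip bit 13 of r = 110010110101101 to get c = 110010110101001.


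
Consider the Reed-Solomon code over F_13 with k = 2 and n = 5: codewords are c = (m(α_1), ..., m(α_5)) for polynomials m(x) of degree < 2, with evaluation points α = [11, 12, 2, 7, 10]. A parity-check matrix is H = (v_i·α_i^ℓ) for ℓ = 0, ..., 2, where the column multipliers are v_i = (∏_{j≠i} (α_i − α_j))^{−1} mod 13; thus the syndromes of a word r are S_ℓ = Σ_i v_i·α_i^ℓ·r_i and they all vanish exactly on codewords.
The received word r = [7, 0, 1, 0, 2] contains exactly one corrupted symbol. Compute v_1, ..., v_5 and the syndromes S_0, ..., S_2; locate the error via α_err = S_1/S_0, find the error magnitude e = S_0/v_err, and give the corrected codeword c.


S = (3, 10, 3), error at position 2, error magnitude e = 1, c = [7, 12, 1, 0, 2].

Step 1: column multipliers v_i = (∏_{j≠i}(α_i − α_j))^{−1} mod 13.
  i = 1 (α = 11): (11−12)(11−2)(11−7)(11−10) = (−1)·9·4·1 = −36 ≡ 3, so v_1 = 3^{−1} = 9 (mod 13).
  i = 2 (α = 12): (12−11)(12−2)(12−7)(12−10) = 1·10·5·2 = 100 ≡ 9, so v_2 = 9^{−1} = 3 (mod 13).
  i = 3 (α = 2): (2−11)(2−12)(2−7)(2−10) = (−9)·(−10)·(−5)·(−8) = 3600 ≡ 12, so v_3 = 12^{−1} = 12 (mod 13).
  i = 4 (α = 7): (7−11)(7−12)(7−2)(7−10) = (−4)·(−5)·5·(−3) = −300 ≡ 12, so v_4 = 12^{−1} = 12 (mod 13).
  i = 5 (α = 10): (10−11)(10−12)(10−2)(10−7) = (−1)·(−2)·8·3 = 48 ≡ 9, so v_5 = 9^{−1} = 3 (mod 13).
  v = [9, 3, 12, 12, 3].
Step 2: syndromes of r = [7, 0, 1, 0, 2] (all sums mod 13).
  S_0 = Σ v_i r_i = 9·7 + 3·0 + 12·1 + 12·0 + 3·2 = 81 ≡ 3.
  S_1 = Σ v_i α_i r_i = 9·11·7 + 3·12·0 + 12·2·1 + 12·7·0 + 3·10·2 = 777 ≡ 10.
  α_i^2 mod 13 = [4, 1, 4, 10, 9].
  S_2 = Σ v_i α_i^2 r_i = 9·4·7 + 3·1·0 + 12·4·1 + 12·10·0 + 3·9·2 = 354 ≡ 3.
  S = (3, 10, 3) ≠ 0, so r is not a codeword (an error is present).
Step 3: locate the error. For a single error e at position i, S_ℓ = v_i·e·α_i^ℓ, so α_err = S_1/S_0.
  S_0^{−1} = 3^{−1} = 9 (mod 13), so α_err = 10·9 = 90 ≡ 12 = α_2. Error position i = 2.
  Consistency check: S_2/S_1 = 3·4 = 12 ≡ 12 = α_err ✓ (single-error assumption holds).
Step 4: error magnitude e = S_0/v_2 = S_0·∏_{j≠2}(α_2 − α_j) = 3·9 = 27 ≡ 1 (mod 13).
Step 5: correct position 2: c_2 = r_2 − e = 0 − 1 ≡ 12 (mod 13). Hence c = [7, 12, 1, 0, 2].
  Check: interpolating c through the α_i gives m(x) = 4 + 5·x (degree < 2) with m(α_i) = c_i for every i, so c is indeed a codeword.


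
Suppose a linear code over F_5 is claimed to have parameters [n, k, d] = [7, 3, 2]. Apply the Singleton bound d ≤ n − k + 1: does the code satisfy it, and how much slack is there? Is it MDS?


Singleton RHS = n − k + 1 = 5, slack = 3, bound satisfied, not MDS.

Singleton bound: d ≤ n − k + 1.
Here n = 7, k = 3, so n − k + 1 = 5.
Given d = 2, check d ≤ 5: YES.
Slack = (n − k + 1) − d = 3.
The code is NOT MDS (slack = 3 > 0).
Description: the claimed parameters are [7, 3, 2]_5; such a code would be non-MDS.


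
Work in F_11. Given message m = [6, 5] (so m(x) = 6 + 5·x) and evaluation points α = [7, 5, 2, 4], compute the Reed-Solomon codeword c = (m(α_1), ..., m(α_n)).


c = [8, 9, 5, 4]

Message polynomial: m(x) = 6 + 5·x (mod 11).
For each evaluation point α_i, compute m(α_i) mod 11:
  α_1 = 7: Horner steps 5 → 8, so m(7) = 8.
  α_2 = 5: Horner steps 5 → 9, so m(5) = 9.
  α_3 = 2: Horner steps 5 → 5, so m(2) = 5.
  α_4 = 4: Horner steps 5 → 4, so m(4) = 4.
Codeword c = [8, 9, 5, 4] ∈ F_11^4.


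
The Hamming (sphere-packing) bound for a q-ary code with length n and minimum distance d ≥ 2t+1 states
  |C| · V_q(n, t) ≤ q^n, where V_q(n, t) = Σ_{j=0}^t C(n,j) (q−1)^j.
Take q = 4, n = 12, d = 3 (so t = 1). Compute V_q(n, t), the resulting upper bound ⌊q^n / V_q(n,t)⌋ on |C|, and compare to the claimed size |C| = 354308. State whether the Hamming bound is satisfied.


V_q(n, t) = 37, q^n = 16777216, Hamming bound = 453438, |C| = 354308 ≤ bound (satisfied).

Step 1: Compute V_q(n, t) = Σ_{j=0}^1 C(n, j) (q−1)^j.
  j = 0: C(12,0)·(3)^0 = 1·1 = 1.
  j = 1: C(12,1)·(3)^1 = 12·3 = 36.
  V_q(n, t) = 1 + 36 = 37.
Step 2: q^n = 4^12 = 16777216.
Step 3: Hamming bound ⌊q^n / V_q(n,t)⌋ = ⌊16777216/37⌋ = 453438.
Step 4: Compare |C| = 354308 to 453438: satisfied.
The claimed |C| lies below the Hamming bound.


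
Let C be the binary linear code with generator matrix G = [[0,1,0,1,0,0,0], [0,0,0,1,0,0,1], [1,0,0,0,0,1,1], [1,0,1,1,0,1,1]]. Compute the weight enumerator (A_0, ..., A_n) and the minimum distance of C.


Weight distribution: A_0 = 1, A_2 = 6, A_3 = 4, A_4 = 1, A_5 = 4. Minimum distance d = 2.

Enumerate all 2^4 = 16 messages m ∈ F_2^4.
For each, compute codeword c = mG in F_2^7, then tally its weight.
  m = 0000 → c = 0000000, weight = 0.
  m = 1000 → c = 0101000, weight = 2.
  m = 0100 → c = 0001001, weight = 2.
  m = 1100 → c = 0100001, weight = 2.
  m = 0010 → c = 1000011, weight = 3.
  m = 1010 → c = 1101011, weight = 5.
  m = 0110 → c = 1001010, weight = 3.
  m = 1110 → c = 1100010, weight = 3.
  m = 0001 → c = 1011011, weight = 5.
  m = 1001 → c = 1110011, weight = 5.
  m = 0101 → c = 1010010, weight = 3.
  m = 1101 → c = 1111010, weight = 5.
  m = 0011 → c = 0011000, weight = 2.
  m = 1011 → c = 0110000, weight = 2.
  m = 0111 → c = 0010001, weight = 2.
  m = 1111 → c = 0111001, weight = 4.
Tally weights:
  weight 0: 1 codewords.
  weight 2: 6 codewords.
  weight 3: 4 codewords.
  weight 4: 1 codewords.
  weight 5: 4 codewords.
Minimum distance d = smallest w > 0 with A_w > 0 = 2.
Sanity: Σ A_w = 16 = 2^4 = 16 ✓.


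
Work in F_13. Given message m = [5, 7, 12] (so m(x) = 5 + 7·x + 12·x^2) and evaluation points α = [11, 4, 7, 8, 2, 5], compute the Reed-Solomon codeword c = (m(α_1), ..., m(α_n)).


c = [0, 4, 5, 10, 2, 2]

Message polynomial: m(x) = 5 + 7·x + 12·x^2 (mod 13).
For each evaluation point α_i, compute m(α_i) mod 13:
  α_1 = 11: Horner steps 12 → 9 → 0, so m(11) = 0.
  α_2 = 4: Horner steps 12 → 3 → 4, so m(4) = 4.
  α_3 = 7: Horner steps 12 → 0 → 5, so m(7) = 5.
  α_4 = 8: Horner steps 12 → 12 → 10, so m(8) = 10.
  α_5 = 2: Horner steps 12 → 5 → 2, so m(2) = 2.
  α_6 = 5: Horner steps 12 → 2 → 2, so m(5) = 2.
Codeword c = [0, 4, 5, 10, 2, 2] ∈ F_13^6.


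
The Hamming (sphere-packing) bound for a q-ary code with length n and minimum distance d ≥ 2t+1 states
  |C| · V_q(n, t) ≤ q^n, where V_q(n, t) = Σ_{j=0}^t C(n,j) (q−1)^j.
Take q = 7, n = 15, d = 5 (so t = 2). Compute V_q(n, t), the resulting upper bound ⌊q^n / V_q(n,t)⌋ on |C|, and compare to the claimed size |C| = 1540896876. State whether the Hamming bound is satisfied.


V_q(n, t) = 3871, q^n = 4747561509943, Hamming bound = 1226443169, |C| = 1540896876 > bound (violated).

Step 1: Compute V_q(n, t) = Σ_{j=0}^2 C(n, j) (q−1)^j.
  j = 0: C(15,0)·(6)^0 = 1·1 = 1.
  j = 1: C(15,1)·(6)^1 = 15·6 = 90.
  j = 2: C(15,2)·(6)^2 = 105·36 = 3780.
  V_q(n, t) = 1 + 90 + 3780 = 3871.
Step 2: q^n = 7^15 = 4747561509943.
Step 3: Hamming bound ⌊q^n / V_q(n,t)⌋ = ⌊4747561509943/3871⌋ = 1226443169.
Step 4: Compare |C| = 1540896876 to 1226443169: violated.
The claimed |C| lies above the Hamming bound, so no 7-ary code of length 15 with d ≥ 5 can have 1540896876 codewords.


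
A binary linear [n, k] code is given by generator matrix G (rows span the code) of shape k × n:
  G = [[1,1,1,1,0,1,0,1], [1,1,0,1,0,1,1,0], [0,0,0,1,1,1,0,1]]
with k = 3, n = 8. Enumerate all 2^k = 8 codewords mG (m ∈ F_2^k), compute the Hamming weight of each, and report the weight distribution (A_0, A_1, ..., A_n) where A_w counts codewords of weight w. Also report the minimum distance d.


Weight distribution: A_0 = 1, A_3 = 1, A_4 = 2, A_5 = 3, A_6 = 1. Minimum distance d = 3.

Enumerate all 2^3 = 8 messages m ∈ F_2^3.
For each, compute codeword c = mG in F_2^8, then tally its weight.
  m = 000 → c = 00000000, weight = 0.
  m = 100 → c = 11110101, weight = 6.
  m = 010 → c = 11010110, weight = 5.
  m = 110 → c = 00100011, weight = 3.
  m = 001 → c = 00011101, weight = 4.
  m = 101 → c = 11101000, weight = 4.
  m = 011 → c = 11001011, weight = 5.
  m = 111 → c = 00111110, weight = 5.
Tally weights:
  weight 0: 1 codewords.
  weight 3: 1 codewords.
  weight 4: 2 codewords.
  weight 5: 3 codewords.
  weight 6: 1 codewords.
Minimum distance d = smallest w > 0 with A_w > 0 = 3.
Sanity: Σ A_w = 8 = 2^3 = 8 ✓.


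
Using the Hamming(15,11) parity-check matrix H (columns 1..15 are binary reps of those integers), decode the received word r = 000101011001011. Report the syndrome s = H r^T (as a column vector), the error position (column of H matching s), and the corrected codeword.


s = (1, 1, 1, 0)^T, error position = 14, corrected codeword c = 000101011001001

Compute s = H r^T mod 2 one row at a time:
  s_1 = 1 + 1 + 0 + 0 + 1 + 0 + 1 + 1 = 5 ≡ 1 (mod 2).
  s_2 = 1 + 0 + 1 + 0 + 1 + 0 + 1 + 1 = 5 ≡ 1 (mod 2).
  s_3 = 0 + 0 + 1 + 0 + 0 + 0 + 1 + 1 = 3 ≡ 1 (mod 2).
  s_4 = 0 + 0 + 0 + 0 + 1 + 0 + 0 + 1 = 2 ≡ 0 (mod 2).
s = (1, 1, 1, 0)^T — this equals column 14 of H (binary 1110), so error is at position 14.
Correct: flip bit 14 of r = 000101011001011 to get c = 000101011001001.


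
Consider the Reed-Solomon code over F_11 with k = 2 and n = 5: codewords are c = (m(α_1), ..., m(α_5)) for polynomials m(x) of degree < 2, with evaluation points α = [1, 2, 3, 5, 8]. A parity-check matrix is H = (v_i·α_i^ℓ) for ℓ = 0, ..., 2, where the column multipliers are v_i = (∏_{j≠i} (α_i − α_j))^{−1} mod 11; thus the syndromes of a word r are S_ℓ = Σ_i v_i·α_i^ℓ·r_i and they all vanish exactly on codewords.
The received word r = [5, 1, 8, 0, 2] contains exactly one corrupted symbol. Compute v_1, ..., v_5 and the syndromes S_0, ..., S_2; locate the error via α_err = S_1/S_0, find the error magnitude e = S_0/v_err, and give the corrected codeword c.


S = (1, 8, 9), error at position 5, error magnitude e = 3, c = [5, 1, 8, 0, 10].

Step 1: column multipliers v_i = (∏_{j≠i}(α_i − α_j))^{−1} mod 11.
  i = 1 (α = 1): (1−2)(1−3)(1−5)(1−8) = (−1)·(−2)·(−4)·(−7) = 56 ≡ 1, so v_1 = 1^{−1} = 1 (mod 11).
  i = 2 (α = 2): (2−1)(2−3)(2−5)(2−8) = 1·(−1)·(−3)·(−6) = −18 ≡ 4, so v_2 = 4^{−1} = 3 (mod 11).
  i = 3 (α = 3): (3−1)(3−2)(3−5)(3−8) = 2·1·(−2)·(−5) = 20 ≡ 9, so v_3 = 9^{−1} = 5 (mod 11).
  i = 4 (α = 5): (5−1)(5−2)(5−3)(5−8) = 4·3·2·(−3) = −72 ≡ 5, so v_4 = 5^{−1} = 9 (mod 11).
  i = 5 (α = 8): (8−1)(8−2)(8−3)(8−5) = 7·6·5·3 = 630 ≡ 3, so v_5 = 3^{−1} = 4 (mod 11).
  v = [1, 3, 5, 9, 4].
Step 2: syndromes of r = [5, 1, 8, 0, 2] (all sums mod 11).
  S_0 = Σ v_i r_i = 1·5 + 3·1 + 5·8 + 9·0 + 4·2 = 56 ≡ 1.
  S_1 = Σ v_i α_i r_i = 1·1·5 + 3·2·1 + 5·3·8 + 9·5·0 + 4·8·2 = 195 ≡ 8.
  α_i^2 mod 11 = [1, 4, 9, 3, 9].
  S_2 = Σ v_i α_i^2 r_i = 1·1·5 + 3·4·1 + 5·9·8 + 9·3·0 + 4·9·2 = 449 ≡ 9.
  S = (1, 8, 9) ≠ 0, so r is not a codeword (an error is present).
Step 3: locate the error. For a single error e at position i, S_ℓ = v_i·e·α_i^ℓ, so α_err = S_1/S_0.
  S_0^{−1} = 1^{−1} = 1 (mod 11), so α_err = 8·1 = 8 ≡ 8 = α_5. Error position i = 5.
  Consistency check: S_2/S_1 = 9·7 = 63 ≡ 8 = α_err ✓ (single-error assumption holds).
Step 4: error magnitude e = S_0/v_5 = S_0·∏_{j≠5}(α_5 − α_j) = 1·3 = 3 ≡ 3 (mod 11).
Step 5: correct position 5: c_5 = r_5 − e = 2 − 3 ≡ 10 (mod 11). Hence c = [5, 1, 8, 0, 10].
  Check: interpolating c through the α_i gives m(x) = 9 + 7·x (degree < 2) with m(α_i) = c_i for every i, so c is indeed a codeword.


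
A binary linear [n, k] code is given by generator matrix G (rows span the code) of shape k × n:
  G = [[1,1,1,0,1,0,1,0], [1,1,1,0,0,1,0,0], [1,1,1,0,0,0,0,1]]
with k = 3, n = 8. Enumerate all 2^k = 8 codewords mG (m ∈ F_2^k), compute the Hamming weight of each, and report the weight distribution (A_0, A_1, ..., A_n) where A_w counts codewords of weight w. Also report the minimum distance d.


Weight distribution: A_0 = 1, A_2 = 1, A_3 = 2, A_4 = 2, A_5 = 1, A_7 = 1. Minimum distance d = 2.

Enumerate all 2^3 = 8 messages m ∈ F_2^3.
For each, compute codeword c = mG in F_2^8, then tally its weight.
  m = 000 → c = 00000000, weight = 0.
  m = 100 → c = 11101010, weight = 5.
  m = 010 → c = 11100100, weight = 4.
  m = 110 → c = 00001110, weight = 3.
  m = 001 → c = 11100001, weight = 4.
  m = 101 → c = 00001011, weight = 3.
  m = 011 → c = 00000101, weight = 2.
  m = 111 → c = 11101111, weight = 7.
Tally weights:
  weight 0: 1 codewords.
  weight 2: 1 codewords.
  weight 3: 2 codewords.
  weight 4: 2 codewords.
  weight 5: 1 codewords.
  weight 7: 1 codewords.
Minimum distance d = smallest w > 0 with A_w > 0 = 2.
Sanity: Σ A_w = 8 = 2^3 = 8 ✓.


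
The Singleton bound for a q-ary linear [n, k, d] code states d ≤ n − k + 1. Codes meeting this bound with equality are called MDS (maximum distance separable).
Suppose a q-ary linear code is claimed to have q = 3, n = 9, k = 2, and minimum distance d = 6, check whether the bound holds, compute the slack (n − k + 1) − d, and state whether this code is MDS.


Singleton RHS = n − k + 1 = 8, slack = 2, bound satisfied, not MDS.

Singleton bound: d ≤ n − k + 1.
Here n = 9, k = 2, so n − k + 1 = 8.
Given d = 6, check d ≤ 8: YES.
Slack = (n − k + 1) − d = 2.
The code is NOT MDS (slack = 2 > 0).
Description: the claimed parameters are [9, 2, 6]_3; such a code would be non-MDS.


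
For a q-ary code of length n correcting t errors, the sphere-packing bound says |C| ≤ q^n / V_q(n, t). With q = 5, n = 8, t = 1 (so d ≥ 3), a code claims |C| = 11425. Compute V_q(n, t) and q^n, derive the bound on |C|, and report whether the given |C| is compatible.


V_q(n, t) = 33, q^n = 390625, Hamming bound = 11837, |C| = 11425 ≤ bound (satisfied).

Step 1: Compute V_q(n, t) = Σ_{j=0}^1 C(n, j) (q−1)^j.
  j = 0: C(8,0)·(4)^0 = 1·1 = 1.
  j = 1: C(8,1)·(4)^1 = 8·4 = 32.
  V_q(n, t) = 1 + 32 = 33.
Step 2: q^n = 5^8 = 390625.
Step 3: Hamming bound ⌊q^n / V_q(n,t)⌋ = ⌊390625/33⌋ = 11837.
Step 4: Compare |C| = 11425 to 11837: satisfied.
The claimed |C| lies below the Hamming bound.


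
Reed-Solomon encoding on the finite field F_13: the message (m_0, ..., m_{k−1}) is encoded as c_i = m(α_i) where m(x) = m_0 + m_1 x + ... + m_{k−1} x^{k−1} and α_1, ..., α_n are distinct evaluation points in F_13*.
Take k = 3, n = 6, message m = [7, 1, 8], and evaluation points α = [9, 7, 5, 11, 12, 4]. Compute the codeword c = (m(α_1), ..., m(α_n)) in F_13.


c = [1, 3, 4, 11, 1, 9]

Message polynomial: m(x) = 7 + 1·x + 8·x^2 (mod 13).
For each evaluation point α_i, compute m(α_i) mod 13:
  α_1 = 9: Horner steps 8 → 8 → 1, so m(9) = 1.
  α_2 = 7: Horner steps 8 → 5 → 3, so m(7) = 3.
  α_3 = 5: Horner steps 8 → 2 → 4, so m(5) = 4.
  α_4 = 11: Horner steps 8 → 11 → 11, so m(11) = 11.
  α_5 = 12: Horner steps 8 → 6 → 1, so m(12) = 1.
  α_6 = 4: Horner steps 8 → 7 → 9, so m(4) = 9.
Codeword c = [1, 3, 4, 11, 1, 9] ∈ F_13^6.


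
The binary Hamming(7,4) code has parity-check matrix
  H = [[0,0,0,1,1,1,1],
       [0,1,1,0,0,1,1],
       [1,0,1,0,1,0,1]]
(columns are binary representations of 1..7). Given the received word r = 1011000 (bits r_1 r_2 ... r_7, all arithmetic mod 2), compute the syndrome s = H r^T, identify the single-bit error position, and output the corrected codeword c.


s = (1, 1, 0)^T, error position = 6, corrected codeword c = 1011010

Compute s = H r^T mod 2 one row at a time:
  s_1 = 1 + 0 + 0 + 0 = 1 ≡ 1 (mod 2).
  s_2 = 0 + 1 + 0 + 0 = 1 ≡ 1 (mod 2).
  s_3 = 1 + 1 + 0 + 0 = 2 ≡ 0 (mod 2).
s = (1, 1, 0)^T — this equals column 6 of H (binary 110), so error is at position 6.
Correct: flip bit 6 of r = 1011000 to get c = 1011010.


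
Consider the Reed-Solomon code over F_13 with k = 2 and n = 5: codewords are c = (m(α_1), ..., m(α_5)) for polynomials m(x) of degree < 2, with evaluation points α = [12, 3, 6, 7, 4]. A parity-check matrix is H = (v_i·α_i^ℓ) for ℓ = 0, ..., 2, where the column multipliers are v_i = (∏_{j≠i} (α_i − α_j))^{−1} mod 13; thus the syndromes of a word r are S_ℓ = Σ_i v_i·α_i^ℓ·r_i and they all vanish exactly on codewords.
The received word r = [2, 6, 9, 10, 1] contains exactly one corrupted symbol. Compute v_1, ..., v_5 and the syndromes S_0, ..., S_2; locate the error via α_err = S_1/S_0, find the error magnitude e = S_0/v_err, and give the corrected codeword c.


S = (5, 7, 2), error at position 5, error magnitude e = 7, c = [2, 6, 9, 10, 7].

Step 1: column multipliers v_i = (∏_{j≠i}(α_i − α_j))^{−1} mod 13.
  i = 1 (α = 12): (12−3)(12−6)(12−7)(12−4) = 9·6·5·8 = 2160 ≡ 2, so v_1 = 2^{−1} = 7 (mod 13).
  i = 2 (α = 3): (3−12)(3−6)(3−7)(3−4) = (−9)·(−3)·(−4)·(−1) = 108 ≡ 4, so v_2 = 4^{−1} = 10 (mod 13).
  i = 3 (α = 6): (6−12)(6−3)(6−7)(6−4) = (−6)·3·(−1)·2 = 36 ≡ 10, so v_3 = 10^{−1} = 4 (mod 13).
  i = 4 (α = 7): (7−12)(7−3)(7−6)(7−4) = (−5)·4·1·3 = −60 ≡ 5, so v_4 = 5^{−1} = 8 (mod 13).
  i = 5 (α = 4): (4−12)(4−3)(4−6)(4−7) = (−8)·1·(−2)·(−3) = −48 ≡ 4, so v_5 = 4^{−1} = 10 (mod 13).
  v = [7, 10, 4, 8, 10].
Step 2: syndromes of r = [2, 6, 9, 10, 1] (all sums mod 13).
  S_0 = Σ v_i r_i = 7·2 + 10·6 + 4·9 + 8·10 + 10·1 = 200 ≡ 5.
  S_1 = Σ v_i α_i r_i = 7·12·2 + 10·3·6 + 4·6·9 + 8·7·10 + 10·4·1 = 1164 ≡ 7.
  α_i^2 mod 13 = [1, 9, 10, 10, 3].
  S_2 = Σ v_i α_i^2 r_i = 7·1·2 + 10·9·6 + 4·10·9 + 8·10·10 + 10·3·1 = 1744 ≡ 2.
  S = (5, 7, 2) ≠ 0, so r is not a codeword (an error is present).
Step 3: locate the error. For a single error e at position i, S_ℓ = v_i·e·α_i^ℓ, so α_err = S_1/S_0.
  S_0^{−1} = 5^{−1} = 8 (mod 13), so α_err = 7·8 = 56 ≡ 4 = α_5. Error position i = 5.
  Consistency check: S_2/S_1 = 2·2 = 4 ≡ 4 = α_err ✓ (single-error assumption holds).
Step 4: error magnitude e = S_0/v_5 = S_0·∏_{j≠5}(α_5 − α_j) = 5·4 = 20 ≡ 7 (mod 13).
Step 5: correct position 5: c_5 = r_5 − e = 1 − 7 ≡ 7 (mod 13). Hence c = [2, 6, 9, 10, 7].
  Check: interpolating c through the α_i gives m(x) = 3 + 1·x (degree < 2) with m(α_i) = c_i for every i, so c is indeed a codeword.


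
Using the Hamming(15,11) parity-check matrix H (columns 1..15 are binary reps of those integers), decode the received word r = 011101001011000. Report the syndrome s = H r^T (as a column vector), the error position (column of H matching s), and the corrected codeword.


s = (1, 1, 0, 1)^T, error position = 13, corrected codeword c = 011101001011100

Compute s = H r^T mod 2 one row at a time:
  s_1 = 0 + 1 + 0 + 1 + 1 + 0 + 0 + 0 = 3 ≡ 1 (mod 2).
  s_2 = 1 + 0 + 1 + 0 + 1 + 0 + 0 + 0 = 3 ≡ 1 (mod 2).
  s_3 = 1 + 1 + 1 + 0 + 0 + 1 + 0 + 0 = 4 ≡ 0 (mod 2).
  s_4 = 0 + 1 + 0 + 0 + 1 + 1 + 0 + 0 = 3 ≡ 1 (mod 2).
s = (1, 1, 0, 1)^T — this equals column 13 of H (binary 1101), so error is at position 13.
Correct: flip bit 13 of r = 011101001011000 to get c = 011101001011100.


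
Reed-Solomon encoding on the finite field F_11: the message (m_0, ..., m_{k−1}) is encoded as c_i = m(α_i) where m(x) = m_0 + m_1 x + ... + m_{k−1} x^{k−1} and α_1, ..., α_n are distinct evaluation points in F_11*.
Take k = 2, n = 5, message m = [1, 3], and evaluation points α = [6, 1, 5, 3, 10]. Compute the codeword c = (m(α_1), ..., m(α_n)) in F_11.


c = [8, 4, 5, 10, 9]

Message polynomial: m(x) = 1 + 3·x (mod 11).
For each evaluation point α_i, compute m(α_i) mod 11:
  α_1 = 6: Horner steps 3 → 8, so m(6) = 8.
  α_2 = 1: Horner steps 3 → 4, so m(1) = 4.
  α_3 = 5: Horner steps 3 → 5, so m(5) = 5.
  α_4 = 3: Horner steps 3 → 10, so m(3) = 10.
  α_5 = 10: Horner steps 3 → 9, so m(10) = 9.
Codeword c = [8, 4, 5, 10, 9] ∈ F_11^5.
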